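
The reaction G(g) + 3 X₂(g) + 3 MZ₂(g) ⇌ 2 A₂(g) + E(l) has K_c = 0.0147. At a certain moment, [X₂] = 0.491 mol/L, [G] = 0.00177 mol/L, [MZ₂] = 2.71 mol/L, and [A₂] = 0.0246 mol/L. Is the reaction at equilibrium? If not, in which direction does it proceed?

(E is a pure liquid — omitted from Q_c.)
Q_c = [A₂]² / ([G]·[X₂]³·[MZ₂]³) = (0.0246)² / ((0.00177)·(0.491)³·(2.71)³) = 0.145
Q_c = 0.145 > K_c = 0.0147, so the reverse reaction proceeds.

to the left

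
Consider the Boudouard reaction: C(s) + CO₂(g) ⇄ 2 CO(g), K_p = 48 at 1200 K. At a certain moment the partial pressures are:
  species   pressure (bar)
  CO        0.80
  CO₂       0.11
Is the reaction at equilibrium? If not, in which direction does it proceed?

(C is a pure solid — omitted from Q_p.)
Q_p = P(CO)² / P(CO₂) = (0.80)² / (0.11) = 5.8
Q_p = 5.8 < K_p = 48, so the forward reaction proceeds.

toward products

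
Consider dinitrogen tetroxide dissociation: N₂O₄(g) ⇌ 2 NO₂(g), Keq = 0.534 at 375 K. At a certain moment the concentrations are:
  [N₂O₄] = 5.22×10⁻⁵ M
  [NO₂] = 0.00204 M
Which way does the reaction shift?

Q = [NO₂]² / [N₂O₄] = (0.00204)² / (5.22×10⁻⁵) = 0.0797
Q = 0.0797 < Keq = 0.534, so the forward reaction proceeds.

toward products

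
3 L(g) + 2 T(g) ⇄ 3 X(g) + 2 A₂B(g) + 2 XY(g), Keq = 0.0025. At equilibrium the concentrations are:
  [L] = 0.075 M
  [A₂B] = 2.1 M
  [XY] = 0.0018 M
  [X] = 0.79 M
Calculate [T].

[T] = 2.6 M

At equilibrium, Keq = [X]³·[A₂B]²·[XY]² / ([L]³·[T]²) = 0.0025.
(0.79)³·(2.1)²·(0.0018)² / ((0.075)³·([T])²) = 0.0025
[T]² = 6.68 ⇒ [T] = 2.6 M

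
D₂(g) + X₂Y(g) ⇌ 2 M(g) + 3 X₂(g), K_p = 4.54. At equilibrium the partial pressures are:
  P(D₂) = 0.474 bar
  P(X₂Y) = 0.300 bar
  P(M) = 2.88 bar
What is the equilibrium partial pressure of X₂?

P(X₂) = 0.427 bar

At equilibrium, K_p = P(M)²·P(X₂)³ / (P(D₂)·P(X₂Y)) = 4.54.
(2.88)²·(P(X₂))³ / ((0.474)·(0.300)) = 4.54
P(X₂)³ = 0.0778 ⇒ P(X₂) = 0.427 bar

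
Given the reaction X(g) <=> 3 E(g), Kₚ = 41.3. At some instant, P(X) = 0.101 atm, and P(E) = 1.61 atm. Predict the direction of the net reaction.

Qₚ = P(E)³ / P(X) = (1.61)³ / (0.101) = 41.3
Qₚ = 41.3 = Kₚ, so the system is already at equilibrium.

at equilibrium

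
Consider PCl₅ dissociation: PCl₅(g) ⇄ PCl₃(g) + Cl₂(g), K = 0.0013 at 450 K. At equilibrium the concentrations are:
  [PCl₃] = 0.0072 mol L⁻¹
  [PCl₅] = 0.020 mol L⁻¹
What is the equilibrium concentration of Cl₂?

At equilibrium, K = [PCl₃]·[Cl₂] / [PCl₅] = 0.0013.
(0.0072)·([Cl₂]) / (0.020) = 0.0013
[Cl₂] = 0.00361 = 0.0036 mol L⁻¹

[Cl₂] = 0.0036 mol L⁻¹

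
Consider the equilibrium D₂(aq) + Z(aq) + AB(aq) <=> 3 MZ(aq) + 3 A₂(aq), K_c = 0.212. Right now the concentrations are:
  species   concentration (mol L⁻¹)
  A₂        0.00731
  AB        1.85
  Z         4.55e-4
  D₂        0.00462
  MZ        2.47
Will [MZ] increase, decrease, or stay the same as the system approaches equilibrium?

Q_c = [MZ]³·[A₂]³ / ([D₂]·[Z]·[AB]) = (2.47)³·(0.00731)³ / ((0.00462)·(4.55e-4)·(1.85)) = 1.51
Q_c = 1.51 > K_c = 0.212: net reverse reaction.
MZ is a product, so it decreases.

decrease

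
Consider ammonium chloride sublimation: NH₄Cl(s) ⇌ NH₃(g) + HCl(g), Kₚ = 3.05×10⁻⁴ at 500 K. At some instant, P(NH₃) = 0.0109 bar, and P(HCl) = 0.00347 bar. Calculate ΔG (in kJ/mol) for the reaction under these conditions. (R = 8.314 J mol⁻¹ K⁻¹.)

ΔG = -8.68 kJ/mol

(NH₄Cl is a pure solid — omitted from Qₚ.)
Qₚ = P(NH₃)·P(HCl) = (0.0109)·(0.00347) = 3.78×10⁻⁵
ΔG = RT ln(Qₚ/Kₚ) = (8.314 J mol⁻¹ K⁻¹)(500 K) × ln(3.78×10⁻⁵/3.05×10⁻⁴)
   = (4.157 kJ/mol)(-2.088) = -8.68 kJ/mol
ΔG < 0, so the forward reaction is spontaneous (proceeds forward).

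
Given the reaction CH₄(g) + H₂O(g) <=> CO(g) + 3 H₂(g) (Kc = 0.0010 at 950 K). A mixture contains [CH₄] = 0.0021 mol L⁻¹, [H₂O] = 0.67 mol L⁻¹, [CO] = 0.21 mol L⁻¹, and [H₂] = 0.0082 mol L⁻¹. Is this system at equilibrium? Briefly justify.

no; Q < K, reaction proceeds forward

Qc = [CO]·[H₂]³ / ([CH₄]·[H₂O]) = (0.21)·(0.0082)³ / ((0.0021)·(0.67)) = 8.2×10⁻⁵
Qc = 8.2×10⁻⁵ < Kc = 0.0010: net forward reaction.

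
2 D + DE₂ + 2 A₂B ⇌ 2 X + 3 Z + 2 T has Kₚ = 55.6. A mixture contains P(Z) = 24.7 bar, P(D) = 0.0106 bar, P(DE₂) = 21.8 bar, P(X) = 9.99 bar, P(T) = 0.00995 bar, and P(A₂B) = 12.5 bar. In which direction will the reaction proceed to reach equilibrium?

reverse (toward reactants)

Qₚ = P(X)²·P(Z)³·P(T)² / (P(D)²·P(DE₂)·P(A₂B)²) = (9.99)²·(24.7)³·(0.00995)² / ((0.0106)²·(21.8)·(12.5)²) = 389
Qₚ = 389 > Kₚ = 55.6, so the reverse reaction proceeds.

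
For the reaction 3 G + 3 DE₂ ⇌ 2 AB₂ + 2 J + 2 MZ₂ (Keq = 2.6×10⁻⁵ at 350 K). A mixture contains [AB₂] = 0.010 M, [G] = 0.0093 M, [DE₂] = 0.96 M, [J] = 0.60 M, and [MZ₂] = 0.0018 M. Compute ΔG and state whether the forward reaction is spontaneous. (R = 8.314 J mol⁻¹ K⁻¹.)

ΔG = 5.36 kJ/mol; the forward reaction is non-spontaneous

Q = [AB₂]²·[J]²·[MZ₂]² / ([G]³·[DE₂]³) = (0.010)²·(0.60)²·(0.0018)² / ((0.0093)³·(0.96)³) = 1.64×10⁻⁴
ΔG = RT ln(Q/Keq) = (8.314 J mol⁻¹ K⁻¹)(350 K) × ln(1.64×10⁻⁴/2.6×10⁻⁵)
   = (2.910 kJ/mol)(1.842) = 5.36 kJ/mol
ΔG > 0, so the forward reaction is non-spontaneous (proceeds in reverse).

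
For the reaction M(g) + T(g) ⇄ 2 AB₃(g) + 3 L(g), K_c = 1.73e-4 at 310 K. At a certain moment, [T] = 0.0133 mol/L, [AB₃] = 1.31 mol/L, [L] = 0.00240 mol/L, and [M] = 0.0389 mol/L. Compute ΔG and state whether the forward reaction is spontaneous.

Q_c = [AB₃]²·[L]³ / ([M]·[T]) = (1.31)²·(0.00240)³ / ((0.0389)·(0.0133)) = 4.59e-5
ΔG = RT ln(Q_c/K_c) = (8.314 J mol⁻¹ K⁻¹)(310 K) × ln(4.59e-5/1.73e-4)
   = (2.577 kJ/mol)(-1.327) = -3.42 kJ/mol
ΔG < 0, so the forward reaction is spontaneous (proceeds forward).

ΔG = -3.42 kJ/mol; the forward reaction is spontaneous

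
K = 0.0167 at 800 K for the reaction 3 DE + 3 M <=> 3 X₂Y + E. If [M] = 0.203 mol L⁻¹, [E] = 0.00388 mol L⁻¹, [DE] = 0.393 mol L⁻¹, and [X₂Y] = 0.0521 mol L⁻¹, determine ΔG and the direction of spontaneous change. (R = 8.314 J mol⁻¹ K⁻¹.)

ΔG = -18.2 kJ/mol; the forward reaction is spontaneous

Q = [X₂Y]³·[E] / ([DE]³·[M]³) = (0.0521)³·(0.00388) / ((0.393)³·(0.203)³) = 0.00108
ΔG = RT ln(Q/K) = (8.314 J mol⁻¹ K⁻¹)(800 K) × ln(0.00108/0.0167)
   = (6.651 kJ/mol)(-2.738) = -18.2 kJ/mol
ΔG < 0, so the forward reaction is spontaneous (proceeds forward).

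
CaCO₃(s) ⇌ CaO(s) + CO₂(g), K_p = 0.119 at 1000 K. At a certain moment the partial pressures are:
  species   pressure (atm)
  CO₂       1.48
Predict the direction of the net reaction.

(CaCO₃, CaO are pure solids — omitted from Q_p.)
Q_p = P(CO₂) = 1.48
Q_p = 1.48 > K_p = 0.119, so the reverse reaction proceeds.

in the reverse direction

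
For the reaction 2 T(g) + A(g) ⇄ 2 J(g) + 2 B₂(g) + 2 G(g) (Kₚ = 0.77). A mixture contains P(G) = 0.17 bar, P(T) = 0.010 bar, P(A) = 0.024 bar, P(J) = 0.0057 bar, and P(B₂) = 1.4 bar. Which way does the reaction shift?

at equilibrium

Qₚ = P(J)²·P(B₂)²·P(G)² / (P(T)²·P(A)) = (0.0057)²·(1.4)²·(0.17)² / ((0.010)²·(0.024)) = 0.77
Qₚ = 0.77 = Kₚ, so the system is already at equilibrium.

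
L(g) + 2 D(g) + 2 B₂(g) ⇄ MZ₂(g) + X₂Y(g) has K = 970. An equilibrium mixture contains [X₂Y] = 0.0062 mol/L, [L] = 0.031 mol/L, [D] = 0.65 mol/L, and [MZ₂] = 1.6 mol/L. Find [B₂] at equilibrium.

[B₂] = 0.028 mol/L

At equilibrium, K = [MZ₂]·[X₂Y] / ([L]·[D]²·[B₂]²) = 970.
(1.6)·(0.0062) / ((0.031)·(0.65)²·([B₂])²) = 970
[B₂]² = 7.81e-4 ⇒ [B₂] = 0.028 mol/L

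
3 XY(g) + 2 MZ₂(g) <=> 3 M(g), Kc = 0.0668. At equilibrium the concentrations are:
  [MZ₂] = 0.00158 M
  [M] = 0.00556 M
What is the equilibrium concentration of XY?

[XY] = 1.01 M

At equilibrium, Kc = [M]³ / ([XY]³·[MZ₂]²) = 0.0668.
(0.00556)³ / (([XY])³·(0.00158)²) = 0.0668
[XY]³ = 1.03 ⇒ [XY] = 1.01 M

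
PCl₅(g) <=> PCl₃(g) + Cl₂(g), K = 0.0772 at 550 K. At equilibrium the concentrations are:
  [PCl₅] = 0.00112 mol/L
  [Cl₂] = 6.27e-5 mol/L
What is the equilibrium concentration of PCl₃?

[PCl₃] = 1.38 mol/L

At equilibrium, K = [PCl₃]·[Cl₂] / [PCl₅] = 0.0772.
([PCl₃])·(6.27e-5) / (0.00112) = 0.0772
[PCl₃] = 1.38 mol/L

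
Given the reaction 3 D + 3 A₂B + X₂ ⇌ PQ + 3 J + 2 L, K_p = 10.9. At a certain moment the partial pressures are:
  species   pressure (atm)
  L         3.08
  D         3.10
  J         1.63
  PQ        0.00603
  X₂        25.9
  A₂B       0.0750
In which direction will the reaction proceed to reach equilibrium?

Q_p = P(PQ)·P(J)³·P(L)² / (P(D)³·P(A₂B)³·P(X₂)) = (0.00603)·(1.63)³·(3.08)² / ((3.10)³·(0.0750)³·(25.9)) = 0.761
Q_p = 0.761 < K_p = 10.9, so the forward reaction proceeds.

forward (toward products)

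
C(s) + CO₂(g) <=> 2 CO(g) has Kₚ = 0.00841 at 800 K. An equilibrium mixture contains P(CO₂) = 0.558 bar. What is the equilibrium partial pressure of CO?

(C is a pure solid — omitted from Kₚ.)
At equilibrium, Kₚ = P(CO)² / P(CO₂) = 0.00841.
(P(CO))² / (0.558) = 0.00841
P(CO)² = 0.00469 ⇒ P(CO) = 0.0685 bar

P(CO) = 0.0685 bar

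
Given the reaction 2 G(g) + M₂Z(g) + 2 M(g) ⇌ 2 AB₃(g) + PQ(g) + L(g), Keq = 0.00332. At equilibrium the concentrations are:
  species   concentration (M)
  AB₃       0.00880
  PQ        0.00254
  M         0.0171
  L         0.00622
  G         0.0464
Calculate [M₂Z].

[M₂Z] = 0.585 M

At equilibrium, Keq = [AB₃]²·[PQ]·[L] / ([G]²·[M₂Z]·[M]²) = 0.00332.
(0.00880)²·(0.00254)·(0.00622) / ((0.0464)²·([M₂Z])·(0.0171)²) = 0.00332
[M₂Z] = 0.585 M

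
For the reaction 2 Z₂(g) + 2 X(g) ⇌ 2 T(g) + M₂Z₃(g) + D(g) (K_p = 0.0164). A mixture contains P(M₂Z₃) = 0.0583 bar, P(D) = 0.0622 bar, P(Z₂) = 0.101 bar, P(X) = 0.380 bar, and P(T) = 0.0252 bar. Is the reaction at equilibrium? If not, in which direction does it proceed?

to the right

Q_p = P(T)²·P(M₂Z₃)·P(D) / (P(Z₂)²·P(X)²) = (0.0252)²·(0.0583)·(0.0622) / ((0.101)²·(0.380)²) = 0.00156
Q_p = 0.00156 < K_p = 0.0164, so the forward reaction proceeds.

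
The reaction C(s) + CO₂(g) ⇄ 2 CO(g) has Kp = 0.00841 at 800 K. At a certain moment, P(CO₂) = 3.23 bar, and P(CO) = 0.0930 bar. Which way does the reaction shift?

(C is a pure solid — omitted from Qp.)
Qp = P(CO)² / P(CO₂) = (0.0930)² / (3.23) = 0.00268
Qp = 0.00268 < Kp = 0.00841, so the forward reaction proceeds.

in the forward direction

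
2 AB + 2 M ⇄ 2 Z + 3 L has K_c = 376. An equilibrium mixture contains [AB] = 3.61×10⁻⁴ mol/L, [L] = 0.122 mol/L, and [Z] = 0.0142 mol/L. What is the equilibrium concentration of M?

[M] = 0.0864 mol/L

At equilibrium, K_c = [Z]²·[L]³ / ([AB]²·[M]²) = 376.
(0.0142)²·(0.122)³ / ((3.61×10⁻⁴)²·([M])²) = 376
[M]² = 0.00747 ⇒ [M] = 0.0864 mol/L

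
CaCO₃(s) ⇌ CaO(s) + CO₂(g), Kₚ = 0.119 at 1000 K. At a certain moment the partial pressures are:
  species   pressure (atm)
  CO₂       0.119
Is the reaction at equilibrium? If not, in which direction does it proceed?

(CaCO₃, CaO are pure solids — omitted from Qₚ.)
Qₚ = P(CO₂) = 0.119
Qₚ = 0.119 = Kₚ, so the system is already at equilibrium.

at equilibrium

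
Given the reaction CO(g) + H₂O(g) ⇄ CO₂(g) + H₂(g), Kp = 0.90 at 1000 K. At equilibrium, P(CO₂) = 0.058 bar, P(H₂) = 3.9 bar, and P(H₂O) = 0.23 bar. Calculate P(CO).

P(CO) = 1.1 bar

At equilibrium, Kp = P(CO₂)·P(H₂) / (P(CO)·P(H₂O)) = 0.90.
(0.058)·(3.9) / ((P(CO))·(0.23)) = 0.90
P(CO) = 1.09 = 1.1 bar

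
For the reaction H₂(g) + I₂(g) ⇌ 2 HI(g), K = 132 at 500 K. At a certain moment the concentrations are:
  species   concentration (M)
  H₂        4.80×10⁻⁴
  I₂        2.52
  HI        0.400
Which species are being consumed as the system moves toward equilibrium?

none (at equilibrium)

Q = [HI]² / ([H₂]·[I₂]) = (0.400)² / ((4.80×10⁻⁴)·(2.52)) = 132
Q = 132 = K; the system is at equilibrium.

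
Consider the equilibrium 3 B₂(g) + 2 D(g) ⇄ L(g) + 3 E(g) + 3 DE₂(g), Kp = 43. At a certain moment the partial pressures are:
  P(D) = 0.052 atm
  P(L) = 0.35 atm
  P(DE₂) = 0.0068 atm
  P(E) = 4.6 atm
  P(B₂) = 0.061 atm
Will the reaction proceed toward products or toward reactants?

to the right

Qp = P(L)·P(E)³·P(DE₂)³ / (P(B₂)³·P(D)²) = (0.35)·(4.6)³·(0.0068)³ / ((0.061)³·(0.052)²) = 17
Qp = 17 < Kp = 43, so the forward reaction proceeds.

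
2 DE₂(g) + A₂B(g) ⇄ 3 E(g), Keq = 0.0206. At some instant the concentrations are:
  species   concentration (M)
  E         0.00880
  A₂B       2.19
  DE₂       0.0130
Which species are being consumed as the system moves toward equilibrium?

Q = [E]³ / ([DE₂]²·[A₂B]) = (0.00880)³ / ((0.0130)²·(2.19)) = 0.00184
Q = 0.00184 < Keq = 0.0206: net forward reaction.

DE₂, A₂B (reactants)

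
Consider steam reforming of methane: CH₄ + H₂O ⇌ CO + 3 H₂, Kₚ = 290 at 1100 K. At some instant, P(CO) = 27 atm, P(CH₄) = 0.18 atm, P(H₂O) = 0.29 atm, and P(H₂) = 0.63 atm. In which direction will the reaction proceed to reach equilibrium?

Qₚ = P(CO)·P(H₂)³ / (P(CH₄)·P(H₂O)) = (27)·(0.63)³ / ((0.18)·(0.29)) = 130
Qₚ = 130 < Kₚ = 290, so the forward reaction proceeds.

forward (toward products)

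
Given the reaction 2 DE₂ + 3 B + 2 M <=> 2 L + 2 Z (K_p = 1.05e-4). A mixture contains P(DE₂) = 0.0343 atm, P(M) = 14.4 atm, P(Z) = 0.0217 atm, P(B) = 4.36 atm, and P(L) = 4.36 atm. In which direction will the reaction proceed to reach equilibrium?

reverse (toward reactants)

Q_p = P(L)²·P(Z)² / (P(DE₂)²·P(B)³·P(M)²) = (4.36)²·(0.0217)² / ((0.0343)²·(4.36)³·(14.4)²) = 4.43e-4
Q_p = 4.43e-4 > K_p = 1.05e-4, so the reverse reaction proceeds.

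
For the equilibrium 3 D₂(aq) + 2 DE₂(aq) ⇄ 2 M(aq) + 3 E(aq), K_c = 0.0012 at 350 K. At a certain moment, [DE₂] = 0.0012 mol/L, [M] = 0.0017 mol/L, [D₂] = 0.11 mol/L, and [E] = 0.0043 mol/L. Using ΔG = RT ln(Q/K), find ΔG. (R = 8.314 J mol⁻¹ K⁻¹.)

ΔG = -6.70 kJ/mol

Q_c = [M]²·[E]³ / ([D₂]³·[DE₂]²) = (0.0017)²·(0.0043)³ / ((0.11)³·(0.0012)²) = 1.20×10⁻⁴
ΔG = RT ln(Q_c/K_c) = (8.314 J mol⁻¹ K⁻¹)(350 K) × ln(1.20×10⁻⁴/0.0012)
   = (2.910 kJ/mol)(-2.303) = -6.70 kJ/mol
ΔG < 0, so the forward reaction is spontaneous (proceeds forward).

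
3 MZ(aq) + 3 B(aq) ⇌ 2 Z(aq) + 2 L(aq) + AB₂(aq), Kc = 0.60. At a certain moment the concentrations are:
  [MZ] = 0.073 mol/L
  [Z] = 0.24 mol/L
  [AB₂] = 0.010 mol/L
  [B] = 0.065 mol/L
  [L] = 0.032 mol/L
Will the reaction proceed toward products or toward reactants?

to the left

Qc = [Z]²·[L]²·[AB₂] / ([MZ]³·[B]³) = (0.24)²·(0.032)²·(0.010) / ((0.073)³·(0.065)³) = 5.5
Qc = 5.5 > Kc = 0.60, so the reverse reaction proceeds.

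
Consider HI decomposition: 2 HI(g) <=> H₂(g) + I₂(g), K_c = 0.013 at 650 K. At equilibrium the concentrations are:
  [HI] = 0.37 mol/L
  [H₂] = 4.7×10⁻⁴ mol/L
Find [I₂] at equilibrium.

At equilibrium, K_c = [H₂]·[I₂] / [HI]² = 0.013.
(4.7×10⁻⁴)·([I₂]) / (0.37)² = 0.013
[I₂] = 3.79 = 3.8 mol/L

[I₂] = 3.8 mol/L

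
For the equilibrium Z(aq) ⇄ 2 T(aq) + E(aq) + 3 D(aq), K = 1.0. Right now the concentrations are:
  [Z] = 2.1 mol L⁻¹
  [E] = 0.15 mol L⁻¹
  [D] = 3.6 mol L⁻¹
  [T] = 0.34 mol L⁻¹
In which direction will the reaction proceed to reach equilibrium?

to the right

Q = [T]²·[E]·[D]³ / [Z] = (0.34)²·(0.15)·(3.6)³ / (2.1) = 0.39
Q = 0.39 < K = 1.0, so the forward reaction proceeds.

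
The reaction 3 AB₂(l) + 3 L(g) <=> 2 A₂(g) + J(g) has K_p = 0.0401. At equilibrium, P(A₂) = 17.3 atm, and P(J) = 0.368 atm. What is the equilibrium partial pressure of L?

P(L) = 14.0 atm

(AB₂ is a pure liquid — omitted from K_p.)
At equilibrium, K_p = P(A₂)²·P(J) / P(L)³ = 0.0401.
(17.3)²·(0.368) / (P(L))³ = 0.0401
P(L)³ = 2750 ⇒ P(L) = 14.0 atm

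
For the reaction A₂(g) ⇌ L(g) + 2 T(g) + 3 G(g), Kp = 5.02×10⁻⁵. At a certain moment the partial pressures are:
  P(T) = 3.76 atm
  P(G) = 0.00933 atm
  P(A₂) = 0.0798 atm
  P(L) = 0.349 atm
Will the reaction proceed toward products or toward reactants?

Qp = P(L)·P(T)²·P(G)³ / P(A₂) = (0.349)·(3.76)²·(0.00933)³ / (0.0798) = 5.02×10⁻⁵
Qp = 5.02×10⁻⁵ = Kp, so the system is already at equilibrium.

at equilibrium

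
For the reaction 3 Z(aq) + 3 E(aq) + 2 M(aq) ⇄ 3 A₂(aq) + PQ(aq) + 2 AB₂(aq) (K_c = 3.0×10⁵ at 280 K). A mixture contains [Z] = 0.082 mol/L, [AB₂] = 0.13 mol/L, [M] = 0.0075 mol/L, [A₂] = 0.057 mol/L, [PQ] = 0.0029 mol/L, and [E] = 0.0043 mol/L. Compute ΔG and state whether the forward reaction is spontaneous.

Q_c = [A₂]³·[PQ]·[AB₂]² / ([Z]³·[E]³·[M]²) = (0.057)³·(0.0029)·(0.13)² / ((0.082)³·(0.0043)³·(0.0075)²) = 3.68×10⁶
ΔG = RT ln(Q_c/K_c) = (8.314 J mol⁻¹ K⁻¹)(280 K) × ln(3.68×10⁶/3.0×10⁵)
   = (2.328 kJ/mol)(2.507) = 5.84 kJ/mol
ΔG > 0, so the forward reaction is non-spontaneous (proceeds in reverse).

ΔG = 5.84 kJ/mol; the forward reaction is non-spontaneous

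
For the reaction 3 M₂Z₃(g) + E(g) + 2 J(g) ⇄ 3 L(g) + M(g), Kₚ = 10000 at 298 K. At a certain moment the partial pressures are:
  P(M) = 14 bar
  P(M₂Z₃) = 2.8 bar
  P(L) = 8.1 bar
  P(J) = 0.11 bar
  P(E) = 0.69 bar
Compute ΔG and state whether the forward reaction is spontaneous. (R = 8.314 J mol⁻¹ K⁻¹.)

Qₚ = P(L)³·P(M) / (P(M₂Z₃)³·P(E)·P(J)²) = (8.1)³·(14) / ((2.8)³·(0.69)·(0.11)²) = 40600
ΔG = RT ln(Qₚ/Kₚ) = (8.314 J mol⁻¹ K⁻¹)(298 K) × ln(40600/10000)
   = (2.478 kJ/mol)(1.401) = 3.47 kJ/mol
ΔG > 0, so the forward reaction is non-spontaneous (proceeds in reverse).

ΔG = 3.47 kJ/mol; the forward reaction is non-spontaneous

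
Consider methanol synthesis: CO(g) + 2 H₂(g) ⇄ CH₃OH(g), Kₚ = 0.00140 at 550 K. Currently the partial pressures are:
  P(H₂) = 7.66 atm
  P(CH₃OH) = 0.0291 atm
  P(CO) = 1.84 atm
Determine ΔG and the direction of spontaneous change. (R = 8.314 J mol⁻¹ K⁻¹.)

ΔG = -7.53 kJ/mol; the forward reaction is spontaneous

Qₚ = P(CH₃OH) / (P(CO)·P(H₂)²) = (0.0291) / ((1.84)·(7.66)²) = 2.70×10⁻⁴
ΔG = RT ln(Qₚ/Kₚ) = (8.314 J mol⁻¹ K⁻¹)(550 K) × ln(2.70×10⁻⁴/0.00140)
   = (4.573 kJ/mol)(-1.646) = -7.53 kJ/mol
ΔG < 0, so the forward reaction is spontaneous (proceeds forward).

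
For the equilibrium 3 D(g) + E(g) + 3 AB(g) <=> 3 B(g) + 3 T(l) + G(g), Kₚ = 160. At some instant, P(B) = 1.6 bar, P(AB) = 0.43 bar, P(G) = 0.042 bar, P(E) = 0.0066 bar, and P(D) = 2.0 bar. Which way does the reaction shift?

(T is a pure liquid — omitted from Qₚ.)
Qₚ = P(B)³·P(G) / (P(D)³·P(E)·P(AB)³) = (1.6)³·(0.042) / ((2.0)³·(0.0066)·(0.43)³) = 41
Qₚ = 41 < Kₚ = 160, so the forward reaction proceeds.

in the forward direction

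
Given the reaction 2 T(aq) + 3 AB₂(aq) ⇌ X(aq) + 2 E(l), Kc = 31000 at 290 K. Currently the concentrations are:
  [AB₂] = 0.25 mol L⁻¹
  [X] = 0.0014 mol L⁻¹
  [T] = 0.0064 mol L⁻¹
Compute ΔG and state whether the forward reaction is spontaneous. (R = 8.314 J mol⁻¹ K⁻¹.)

ΔG = -6.39 kJ/mol; the forward reaction is spontaneous

(E is a pure liquid — omitted from Qc.)
Qc = [X] / ([T]²·[AB₂]³) = (0.0014) / ((0.0064)²·(0.25)³) = 2190
ΔG = RT ln(Qc/Kc) = (8.314 J mol⁻¹ K⁻¹)(290 K) × ln(2190/31000)
   = (2.411 kJ/mol)(-2.650) = -6.39 kJ/mol
ΔG < 0, so the forward reaction is spontaneous (proceeds forward).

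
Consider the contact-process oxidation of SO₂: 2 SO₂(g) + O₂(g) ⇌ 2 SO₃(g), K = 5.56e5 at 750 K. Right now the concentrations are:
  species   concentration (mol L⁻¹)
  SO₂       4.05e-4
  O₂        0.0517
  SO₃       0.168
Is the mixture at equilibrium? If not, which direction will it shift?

Q = [SO₃]² / ([SO₂]²·[O₂]) = (0.168)² / ((4.05e-4)²·(0.0517)) = 3.33e6
Q = 3.33e6 > K = 5.56e5: net reverse reaction.

no; Q > K, reaction proceeds in reverse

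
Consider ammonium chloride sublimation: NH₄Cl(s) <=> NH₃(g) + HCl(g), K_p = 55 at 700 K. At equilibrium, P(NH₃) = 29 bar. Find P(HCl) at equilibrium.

P(HCl) = 1.9 bar

(NH₄Cl is a pure solid — omitted from K_p.)
At equilibrium, K_p = P(NH₃)·P(HCl) = 55.
(29)·(P(HCl)) = 55
P(HCl) = 1.90 = 1.9 bar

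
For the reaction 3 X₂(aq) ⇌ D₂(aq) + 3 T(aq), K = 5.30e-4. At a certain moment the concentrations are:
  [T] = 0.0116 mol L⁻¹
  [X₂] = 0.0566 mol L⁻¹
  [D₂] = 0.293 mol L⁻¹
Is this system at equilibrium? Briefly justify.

Q = [D₂]·[T]³ / [X₂]³ = (0.293)·(0.0116)³ / (0.0566)³ = 0.00252
Q = 0.00252 > K = 5.30e-4: net reverse reaction.

no; Q > K, reaction proceeds in reverse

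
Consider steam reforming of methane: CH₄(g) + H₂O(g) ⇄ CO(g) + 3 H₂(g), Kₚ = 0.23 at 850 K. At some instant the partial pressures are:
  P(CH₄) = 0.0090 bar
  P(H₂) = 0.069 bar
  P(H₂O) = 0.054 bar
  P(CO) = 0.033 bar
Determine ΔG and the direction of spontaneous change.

ΔG = -16.5 kJ/mol; the forward reaction is spontaneous

Qₚ = P(CO)·P(H₂)³ / (P(CH₄)·P(H₂O)) = (0.033)·(0.069)³ / ((0.0090)·(0.054)) = 0.0223
ΔG = RT ln(Qₚ/Kₚ) = (8.314 J mol⁻¹ K⁻¹)(850 K) × ln(0.0223/0.23)
   = (7.067 kJ/mol)(-2.333) = -16.5 kJ/mol
ΔG < 0, so the forward reaction is spontaneous (proceeds forward).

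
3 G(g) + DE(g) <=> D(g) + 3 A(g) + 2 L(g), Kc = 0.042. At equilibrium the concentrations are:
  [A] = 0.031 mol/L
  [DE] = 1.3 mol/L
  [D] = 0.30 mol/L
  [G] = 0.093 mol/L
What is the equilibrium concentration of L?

[L] = 2.2 mol/L

At equilibrium, Kc = [D]·[A]³·[L]² / ([G]³·[DE]) = 0.042.
(0.30)·(0.031)³·([L])² / ((0.093)³·(1.3)) = 0.042
[L]² = 4.91 ⇒ [L] = 2.2 mol/L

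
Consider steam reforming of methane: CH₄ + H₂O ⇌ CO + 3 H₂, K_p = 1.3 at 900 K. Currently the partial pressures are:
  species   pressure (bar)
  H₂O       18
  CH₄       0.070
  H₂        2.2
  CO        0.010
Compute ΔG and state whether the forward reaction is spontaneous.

ΔG = -20.5 kJ/mol; the forward reaction is spontaneous

Q_p = P(CO)·P(H₂)³ / (P(CH₄)·P(H₂O)) = (0.010)·(2.2)³ / ((0.070)·(18)) = 0.0845
ΔG = RT ln(Q_p/K_p) = (8.314 J mol⁻¹ K⁻¹)(900 K) × ln(0.0845/1.3)
   = (7.483 kJ/mol)(-2.733) = -20.5 kJ/mol
ΔG < 0, so the forward reaction is spontaneous (proceeds forward).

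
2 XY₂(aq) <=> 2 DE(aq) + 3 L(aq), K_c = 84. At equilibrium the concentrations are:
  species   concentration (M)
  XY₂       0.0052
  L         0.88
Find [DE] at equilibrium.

At equilibrium, K_c = [DE]²·[L]³ / [XY₂]² = 84.
([DE])²·(0.88)³ / (0.0052)² = 84
[DE]² = 0.00333 ⇒ [DE] = 0.058 M

[DE] = 0.058 M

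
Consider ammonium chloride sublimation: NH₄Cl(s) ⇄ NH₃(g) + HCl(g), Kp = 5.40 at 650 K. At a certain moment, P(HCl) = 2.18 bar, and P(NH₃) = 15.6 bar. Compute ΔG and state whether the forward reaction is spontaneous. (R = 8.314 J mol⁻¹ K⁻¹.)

(NH₄Cl is a pure solid — omitted from Qp.)
Qp = P(NH₃)·P(HCl) = (15.6)·(2.18) = 34.0
ΔG = RT ln(Qp/Kp) = (8.314 J mol⁻¹ K⁻¹)(650 K) × ln(34.0/5.40)
   = (5.404 kJ/mol)(1.840) = 9.94 kJ/mol
ΔG > 0, so the forward reaction is non-spontaneous (proceeds in reverse).

ΔG = 9.94 kJ/mol; the forward reaction is non-spontaneous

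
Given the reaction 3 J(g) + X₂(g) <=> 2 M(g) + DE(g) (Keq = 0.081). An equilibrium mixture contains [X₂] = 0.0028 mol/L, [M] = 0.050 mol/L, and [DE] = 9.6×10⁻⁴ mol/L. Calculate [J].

[J] = 0.22 mol/L

At equilibrium, Keq = [M]²·[DE] / ([J]³·[X₂]) = 0.081.
(0.050)²·(9.6×10⁻⁴) / (([J])³·(0.0028)) = 0.081
[J]³ = 0.0106 ⇒ [J] = 0.22 mol/L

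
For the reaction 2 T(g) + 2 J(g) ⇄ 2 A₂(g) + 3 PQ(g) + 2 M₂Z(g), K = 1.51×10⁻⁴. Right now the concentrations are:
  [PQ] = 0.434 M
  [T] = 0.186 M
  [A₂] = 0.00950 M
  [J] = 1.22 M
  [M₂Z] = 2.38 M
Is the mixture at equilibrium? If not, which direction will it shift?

Q = [A₂]²·[PQ]³·[M₂Z]² / ([T]²·[J]²) = (0.00950)²·(0.434)³·(2.38)² / ((0.186)²·(1.22)²) = 8.12×10⁻⁴
Q = 8.12×10⁻⁴ > K = 1.51×10⁻⁴: net reverse reaction.

no; Q > K, reaction proceeds in reverse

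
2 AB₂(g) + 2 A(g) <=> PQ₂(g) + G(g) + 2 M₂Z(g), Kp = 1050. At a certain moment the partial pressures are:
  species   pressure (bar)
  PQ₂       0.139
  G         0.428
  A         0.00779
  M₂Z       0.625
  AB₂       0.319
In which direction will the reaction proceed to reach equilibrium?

Qp = P(PQ₂)·P(G)·P(M₂Z)² / (P(AB₂)²·P(A)²) = (0.139)·(0.428)·(0.625)² / ((0.319)²·(0.00779)²) = 3760
Qp = 3760 > Kp = 1050, so the reverse reaction proceeds.

toward reactants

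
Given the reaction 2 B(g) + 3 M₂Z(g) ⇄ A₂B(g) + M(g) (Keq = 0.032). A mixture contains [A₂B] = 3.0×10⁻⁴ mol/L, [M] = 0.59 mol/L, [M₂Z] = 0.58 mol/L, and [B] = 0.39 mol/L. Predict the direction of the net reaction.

in the forward direction

Q = [A₂B]·[M] / ([B]²·[M₂Z]³) = (3.0×10⁻⁴)·(0.59) / ((0.39)²·(0.58)³) = 0.0060
Q = 0.0060 < Keq = 0.032, so the forward reaction proceeds.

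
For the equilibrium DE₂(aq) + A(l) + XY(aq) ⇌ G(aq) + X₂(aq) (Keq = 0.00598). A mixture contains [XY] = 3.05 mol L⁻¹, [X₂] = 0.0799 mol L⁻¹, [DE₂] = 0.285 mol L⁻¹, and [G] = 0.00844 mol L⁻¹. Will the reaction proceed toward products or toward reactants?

forward (toward products)

(A is a pure liquid — omitted from Q.)
Q = [G]·[X₂] / ([DE₂]·[XY]) = (0.00844)·(0.0799) / ((0.285)·(3.05)) = 7.76e-4
Q = 7.76e-4 < Keq = 0.00598, so the forward reaction proceeds.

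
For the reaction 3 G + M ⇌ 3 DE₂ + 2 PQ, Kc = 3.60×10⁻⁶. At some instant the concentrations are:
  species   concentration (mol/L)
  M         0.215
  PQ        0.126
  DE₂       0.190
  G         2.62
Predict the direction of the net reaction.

Qc = [DE₂]³·[PQ]² / ([G]³·[M]) = (0.190)³·(0.126)² / ((2.62)³·(0.215)) = 2.82×10⁻⁵
Qc = 2.82×10⁻⁵ > Kc = 3.60×10⁻⁶, so the reverse reaction proceeds.

reverse (toward reactants)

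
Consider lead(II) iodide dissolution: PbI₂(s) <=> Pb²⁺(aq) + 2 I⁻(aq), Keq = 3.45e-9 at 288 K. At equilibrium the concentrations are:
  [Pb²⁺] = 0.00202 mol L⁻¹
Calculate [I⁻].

[I⁻] = 0.00131 mol L⁻¹

(PbI₂ is a pure solid — omitted from Keq.)
At equilibrium, Keq = [Pb²⁺]·[I⁻]² = 3.45e-9.
(0.00202)·([I⁻])² = 3.45e-9
[I⁻]² = 1.71e-6 ⇒ [I⁻] = 0.00131 mol L⁻¹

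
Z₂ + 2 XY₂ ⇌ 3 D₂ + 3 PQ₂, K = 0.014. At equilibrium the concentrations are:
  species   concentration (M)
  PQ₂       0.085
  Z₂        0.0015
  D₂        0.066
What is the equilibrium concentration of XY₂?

At equilibrium, K = [D₂]³·[PQ₂]³ / ([Z₂]·[XY₂]²) = 0.014.
(0.066)³·(0.085)³ / ((0.0015)·([XY₂])²) = 0.014
[XY₂]² = 0.00841 ⇒ [XY₂] = 0.092 M

[XY₂] = 0.092 M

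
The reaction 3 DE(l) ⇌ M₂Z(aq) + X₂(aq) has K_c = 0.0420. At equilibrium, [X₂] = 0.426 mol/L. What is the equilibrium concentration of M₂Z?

[M₂Z] = 0.0986 mol/L

(DE is a pure liquid — omitted from K_c.)
At equilibrium, K_c = [M₂Z]·[X₂] = 0.0420.
([M₂Z])·(0.426) = 0.0420
[M₂Z] = 0.0986 mol/L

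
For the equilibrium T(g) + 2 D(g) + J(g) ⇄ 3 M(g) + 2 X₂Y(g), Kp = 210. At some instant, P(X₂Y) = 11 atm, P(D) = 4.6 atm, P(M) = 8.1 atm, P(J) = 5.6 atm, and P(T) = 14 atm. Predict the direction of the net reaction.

Qp = P(M)³·P(X₂Y)² / (P(T)·P(D)²·P(J)) = (8.1)³·(11)² / ((14)·(4.6)²·(5.6)) = 39
Qp = 39 < Kp = 210, so the forward reaction proceeds.

to the right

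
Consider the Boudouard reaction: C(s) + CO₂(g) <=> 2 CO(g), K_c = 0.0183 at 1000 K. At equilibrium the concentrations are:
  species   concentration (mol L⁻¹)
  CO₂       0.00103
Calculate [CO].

(C is a pure solid — omitted from K_c.)
At equilibrium, K_c = [CO]² / [CO₂] = 0.0183.
([CO])² / (0.00103) = 0.0183
[CO]² = 1.88e-5 ⇒ [CO] = 0.00434 mol L⁻¹

[CO] = 0.00434 mol L⁻¹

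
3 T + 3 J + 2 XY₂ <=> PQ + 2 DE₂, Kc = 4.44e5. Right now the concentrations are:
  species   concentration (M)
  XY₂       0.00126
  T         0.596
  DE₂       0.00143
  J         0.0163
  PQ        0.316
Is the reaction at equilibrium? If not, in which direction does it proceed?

Qc = [PQ]·[DE₂]² / ([T]³·[J]³·[XY₂]²) = (0.316)·(0.00143)² / ((0.596)³·(0.0163)³·(0.00126)²) = 4.44e5
Qc = 4.44e5 = Kc, so the system is already at equilibrium.

no net change (already at equilibrium)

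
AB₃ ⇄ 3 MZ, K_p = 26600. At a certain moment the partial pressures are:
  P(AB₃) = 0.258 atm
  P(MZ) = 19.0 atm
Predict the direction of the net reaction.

no net change (already at equilibrium)

Q_p = P(MZ)³ / P(AB₃) = (19.0)³ / (0.258) = 26600
Q_p = 26600 = K_p, so the system is already at equilibrium.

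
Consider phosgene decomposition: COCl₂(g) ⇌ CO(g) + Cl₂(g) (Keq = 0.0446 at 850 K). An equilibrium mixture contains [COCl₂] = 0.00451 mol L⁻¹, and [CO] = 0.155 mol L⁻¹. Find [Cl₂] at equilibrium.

[Cl₂] = 0.00130 mol L⁻¹

At equilibrium, Keq = [CO]·[Cl₂] / [COCl₂] = 0.0446.
(0.155)·([Cl₂]) / (0.00451) = 0.0446
[Cl₂] = 0.00130 mol L⁻¹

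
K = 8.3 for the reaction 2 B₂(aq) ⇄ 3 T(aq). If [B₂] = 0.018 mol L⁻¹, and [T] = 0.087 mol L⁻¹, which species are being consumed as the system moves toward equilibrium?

Q = [T]³ / [B₂]² = (0.087)³ / (0.018)² = 2.0
Q = 2.0 < K = 8.3: net forward reaction.

B₂ (reactants)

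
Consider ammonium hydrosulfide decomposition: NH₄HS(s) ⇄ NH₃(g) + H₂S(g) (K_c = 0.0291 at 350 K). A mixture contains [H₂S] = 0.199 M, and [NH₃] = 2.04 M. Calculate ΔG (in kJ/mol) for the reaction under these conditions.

(NH₄HS is a pure solid — omitted from Q_c.)
Q_c = [NH₃]·[H₂S] = (2.04)·(0.199) = 0.406
ΔG = RT ln(Q_c/K_c) = (8.314 J mol⁻¹ K⁻¹)(350 K) × ln(0.406/0.0291)
   = (2.910 kJ/mol)(2.636) = 7.67 kJ/mol
ΔG > 0, so the forward reaction is non-spontaneous (proceeds in reverse).

ΔG = 7.67 kJ/mol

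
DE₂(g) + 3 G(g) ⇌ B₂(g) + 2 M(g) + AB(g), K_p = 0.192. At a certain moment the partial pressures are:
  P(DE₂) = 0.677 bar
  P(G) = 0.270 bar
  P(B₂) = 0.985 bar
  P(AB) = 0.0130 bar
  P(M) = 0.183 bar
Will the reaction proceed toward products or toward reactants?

toward products

Q_p = P(B₂)·P(M)²·P(AB) / (P(DE₂)·P(G)³) = (0.985)·(0.183)²·(0.0130) / ((0.677)·(0.270)³) = 0.0322
Q_p = 0.0322 < K_p = 0.192, so the forward reaction proceeds.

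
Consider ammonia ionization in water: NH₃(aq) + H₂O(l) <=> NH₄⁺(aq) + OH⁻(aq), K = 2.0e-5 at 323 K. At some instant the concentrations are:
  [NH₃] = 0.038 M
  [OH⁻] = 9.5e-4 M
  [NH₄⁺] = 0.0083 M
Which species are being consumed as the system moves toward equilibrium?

NH₄⁺, OH⁻ (products)

(H₂O is a pure liquid — omitted from Q.)
Q = [NH₄⁺]·[OH⁻] / [NH₃] = (0.0083)·(9.5e-4) / (0.038) = 2.1e-4
Q = 2.1e-4 > K = 2.0e-5: net reverse reaction.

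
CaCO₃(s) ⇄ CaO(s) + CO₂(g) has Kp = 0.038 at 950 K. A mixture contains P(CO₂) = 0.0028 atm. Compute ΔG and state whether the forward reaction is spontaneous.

ΔG = -20.6 kJ/mol; the forward reaction is spontaneous

(CaCO₃, CaO are pure solids — omitted from Qp.)
Qp = P(CO₂) = 0.00280
ΔG = RT ln(Qp/Kp) = (8.314 J mol⁻¹ K⁻¹)(950 K) × ln(0.00280/0.038)
   = (7.898 kJ/mol)(-2.608) = -20.6 kJ/mol
ΔG < 0, so the forward reaction is spontaneous (proceeds forward).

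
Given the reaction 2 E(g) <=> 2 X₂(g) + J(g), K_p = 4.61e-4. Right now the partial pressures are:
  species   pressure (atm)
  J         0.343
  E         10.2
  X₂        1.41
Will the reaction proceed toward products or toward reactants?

Q_p = P(X₂)²·P(J) / P(E)² = (1.41)²·(0.343) / (10.2)² = 0.00655
Q_p = 0.00655 > K_p = 4.61e-4, so the reverse reaction proceeds.

to the left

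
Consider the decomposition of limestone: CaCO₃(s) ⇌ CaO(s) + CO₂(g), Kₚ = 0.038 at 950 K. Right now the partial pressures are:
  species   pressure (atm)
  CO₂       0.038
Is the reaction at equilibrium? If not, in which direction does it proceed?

neither direction; the system is at equilibrium

(CaCO₃, CaO are pure solids — omitted from Qₚ.)
Qₚ = P(CO₂) = 0.038
Qₚ = 0.038 = Kₚ, so the system is already at equilibrium.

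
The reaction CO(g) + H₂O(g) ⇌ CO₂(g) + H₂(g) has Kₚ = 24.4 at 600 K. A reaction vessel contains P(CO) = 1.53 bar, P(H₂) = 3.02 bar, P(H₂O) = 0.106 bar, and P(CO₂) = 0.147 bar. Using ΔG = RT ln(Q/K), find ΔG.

Qₚ = P(CO₂)·P(H₂) / (P(CO)·P(H₂O)) = (0.147)·(3.02) / ((1.53)·(0.106)) = 2.74
ΔG = RT ln(Qₚ/Kₚ) = (8.314 J mol⁻¹ K⁻¹)(600 K) × ln(2.74/24.4)
   = (4.988 kJ/mol)(-2.187) = -10.9 kJ/mol
ΔG < 0, so the forward reaction is spontaneous (proceeds forward).

ΔG = -10.9 kJ/mol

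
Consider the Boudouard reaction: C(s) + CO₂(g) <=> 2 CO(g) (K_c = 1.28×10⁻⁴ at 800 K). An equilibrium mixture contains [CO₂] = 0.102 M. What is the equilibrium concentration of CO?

(C is a pure solid — omitted from K_c.)
At equilibrium, K_c = [CO]² / [CO₂] = 1.28×10⁻⁴.
([CO])² / (0.102) = 1.28×10⁻⁴
[CO]² = 1.31×10⁻⁵ ⇒ [CO] = 0.00361 M

[CO] = 0.00361 M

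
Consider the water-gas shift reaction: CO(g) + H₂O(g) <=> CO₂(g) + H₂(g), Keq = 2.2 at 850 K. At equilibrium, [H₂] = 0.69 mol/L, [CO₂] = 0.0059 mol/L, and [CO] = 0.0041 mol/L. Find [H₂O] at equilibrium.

At equilibrium, Keq = [CO₂]·[H₂] / ([CO]·[H₂O]) = 2.2.
(0.0059)·(0.69) / ((0.0041)·([H₂O])) = 2.2
[H₂O] = 0.451 = 0.45 mol/L

[H₂O] = 0.45 mol/L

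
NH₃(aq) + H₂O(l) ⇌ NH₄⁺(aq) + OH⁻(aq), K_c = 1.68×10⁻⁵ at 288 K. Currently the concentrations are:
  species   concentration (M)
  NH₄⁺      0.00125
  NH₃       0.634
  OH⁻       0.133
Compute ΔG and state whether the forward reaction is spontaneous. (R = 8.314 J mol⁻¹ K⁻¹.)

(H₂O is a pure liquid — omitted from Q_c.)
Q_c = [NH₄⁺]·[OH⁻] / [NH₃] = (0.00125)·(0.133) / (0.634) = 2.62×10⁻⁴
ΔG = RT ln(Q_c/K_c) = (8.314 J mol⁻¹ K⁻¹)(288 K) × ln(2.62×10⁻⁴/1.68×10⁻⁵)
   = (2.394 kJ/mol)(2.747) = 6.58 kJ/mol
ΔG > 0, so the forward reaction is non-spontaneous (proceeds in reverse).

ΔG = 6.58 kJ/mol; the forward reaction is non-spontaneous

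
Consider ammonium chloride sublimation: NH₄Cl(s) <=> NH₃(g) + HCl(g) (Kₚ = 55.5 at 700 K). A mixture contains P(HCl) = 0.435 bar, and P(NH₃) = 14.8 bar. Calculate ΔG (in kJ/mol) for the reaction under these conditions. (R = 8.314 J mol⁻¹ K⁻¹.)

(NH₄Cl is a pure solid — omitted from Qₚ.)
Qₚ = P(NH₃)·P(HCl) = (14.8)·(0.435) = 6.44
ΔG = RT ln(Qₚ/Kₚ) = (8.314 J mol⁻¹ K⁻¹)(700 K) × ln(6.44/55.5)
   = (5.820 kJ/mol)(-2.154) = -12.5 kJ/mol
ΔG < 0, so the forward reaction is spontaneous (proceeds forward).

ΔG = -12.5 kJ/mol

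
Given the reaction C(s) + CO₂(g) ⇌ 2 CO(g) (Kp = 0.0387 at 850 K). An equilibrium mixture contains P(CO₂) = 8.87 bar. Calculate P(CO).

(C is a pure solid — omitted from Kp.)
At equilibrium, Kp = P(CO)² / P(CO₂) = 0.0387.
(P(CO))² / (8.87) = 0.0387
P(CO)² = 0.343 ⇒ P(CO) = 0.586 bar

P(CO) = 0.586 bar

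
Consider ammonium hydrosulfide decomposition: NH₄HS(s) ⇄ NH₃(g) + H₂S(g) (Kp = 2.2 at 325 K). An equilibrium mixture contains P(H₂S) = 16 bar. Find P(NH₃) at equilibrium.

P(NH₃) = 0.14 bar

(NH₄HS is a pure solid — omitted from Kp.)
At equilibrium, Kp = P(NH₃)·P(H₂S) = 2.2.
(P(NH₃))·(16) = 2.2
P(NH₃) = 0.138 = 0.14 bar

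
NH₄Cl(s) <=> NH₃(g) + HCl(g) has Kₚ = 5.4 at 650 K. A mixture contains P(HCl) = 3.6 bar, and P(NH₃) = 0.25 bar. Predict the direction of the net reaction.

(NH₄Cl is a pure solid — omitted from Qₚ.)
Qₚ = P(NH₃)·P(HCl) = (0.25)·(3.6) = 0.90
Qₚ = 0.90 < Kₚ = 5.4, so the forward reaction proceeds.

to the right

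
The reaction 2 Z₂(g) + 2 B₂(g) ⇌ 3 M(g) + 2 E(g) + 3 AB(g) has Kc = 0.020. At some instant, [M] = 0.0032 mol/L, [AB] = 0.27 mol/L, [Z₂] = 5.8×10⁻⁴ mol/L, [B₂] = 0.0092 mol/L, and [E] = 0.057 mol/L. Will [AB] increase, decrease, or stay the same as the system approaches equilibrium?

Qc = [M]³·[E]²·[AB]³ / ([Z₂]²·[B₂]²) = (0.0032)³·(0.057)²·(0.27)³ / ((5.8×10⁻⁴)²·(0.0092)²) = 0.074
Qc = 0.074 > Kc = 0.020: net reverse reaction.
AB is a product, so it decreases.

decrease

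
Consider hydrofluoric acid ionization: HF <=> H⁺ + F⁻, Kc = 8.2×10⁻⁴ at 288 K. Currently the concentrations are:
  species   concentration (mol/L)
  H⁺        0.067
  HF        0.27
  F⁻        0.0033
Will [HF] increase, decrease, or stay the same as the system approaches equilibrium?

stay the same

Qc = [H⁺]·[F⁻] / [HF] = (0.067)·(0.0033) / (0.27) = 8.2×10⁻⁴
Qc = 8.2×10⁻⁴ = Kc; the system is at equilibrium.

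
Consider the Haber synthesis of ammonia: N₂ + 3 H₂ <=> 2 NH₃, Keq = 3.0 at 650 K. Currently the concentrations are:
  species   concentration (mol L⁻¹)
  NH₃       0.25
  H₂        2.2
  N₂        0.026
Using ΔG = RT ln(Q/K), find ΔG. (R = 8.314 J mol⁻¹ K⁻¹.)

Q = [NH₃]² / ([N₂]·[H₂]³) = (0.25)² / ((0.026)·(2.2)³) = 0.226
ΔG = RT ln(Q/Keq) = (8.314 J mol⁻¹ K⁻¹)(650 K) × ln(0.226/3.0)
   = (5.404 kJ/mol)(-2.586) = -14.0 kJ/mol
ΔG < 0, so the forward reaction is spontaneous (proceeds forward).

ΔG = -14.0 kJ/mol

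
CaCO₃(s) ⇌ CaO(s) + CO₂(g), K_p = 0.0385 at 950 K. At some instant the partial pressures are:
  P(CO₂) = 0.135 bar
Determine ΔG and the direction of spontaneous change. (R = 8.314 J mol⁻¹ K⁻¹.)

(CaCO₃, CaO are pure solids — omitted from Q_p.)
Q_p = P(CO₂) = 0.135
ΔG = RT ln(Q_p/K_p) = (8.314 J mol⁻¹ K⁻¹)(950 K) × ln(0.135/0.0385)
   = (7.898 kJ/mol)(1.255) = 9.91 kJ/mol
ΔG > 0, so the forward reaction is non-spontaneous (proceeds in reverse).

ΔG = 9.91 kJ/mol; the forward reaction is non-spontaneous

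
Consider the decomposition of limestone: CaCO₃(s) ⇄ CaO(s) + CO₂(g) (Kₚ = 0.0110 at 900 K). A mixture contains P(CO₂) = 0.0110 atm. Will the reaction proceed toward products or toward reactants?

at equilibrium

(CaCO₃, CaO are pure solids — omitted from Qₚ.)
Qₚ = P(CO₂) = 0.0110
Qₚ = 0.0110 = Kₚ, so the system is already at equilibrium.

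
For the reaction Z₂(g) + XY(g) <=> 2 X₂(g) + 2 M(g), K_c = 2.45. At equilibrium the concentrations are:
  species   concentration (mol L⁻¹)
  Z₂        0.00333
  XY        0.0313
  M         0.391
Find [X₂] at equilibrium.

[X₂] = 0.0409 mol L⁻¹

At equilibrium, K_c = [X₂]²·[M]² / ([Z₂]·[XY]) = 2.45.
([X₂])²·(0.391)² / ((0.00333)·(0.0313)) = 2.45
[X₂]² = 0.00167 ⇒ [X₂] = 0.0409 mol L⁻¹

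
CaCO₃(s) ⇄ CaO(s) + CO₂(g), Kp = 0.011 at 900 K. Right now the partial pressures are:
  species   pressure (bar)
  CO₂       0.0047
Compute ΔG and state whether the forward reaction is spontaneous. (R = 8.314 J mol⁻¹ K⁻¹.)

(CaCO₃, CaO are pure solids — omitted from Qp.)
Qp = P(CO₂) = 0.00470
ΔG = RT ln(Qp/Kp) = (8.314 J mol⁻¹ K⁻¹)(900 K) × ln(0.00470/0.011)
   = (7.483 kJ/mol)(-0.8503) = -6.36 kJ/mol
ΔG < 0, so the forward reaction is spontaneous (proceeds forward).

ΔG = -6.36 kJ/mol; the forward reaction is spontaneous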